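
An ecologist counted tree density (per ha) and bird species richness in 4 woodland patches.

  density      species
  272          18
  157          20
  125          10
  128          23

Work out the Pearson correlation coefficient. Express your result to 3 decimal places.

0.108

n = 4, Σx = 682, Σy = 71, Σx² = 130642, Σy² = 1353, Σxy = 12230
nΣxy − ΣxΣy = 48920 − 48422 = 498
nΣx² − (Σx)² = 522568 − 465124 = 57444; nΣy² − (Σy)² = 5412 − 5041 = 371
r = 498 / √(57444 × 371) = 498 / 4616.4623 ≈ 0.108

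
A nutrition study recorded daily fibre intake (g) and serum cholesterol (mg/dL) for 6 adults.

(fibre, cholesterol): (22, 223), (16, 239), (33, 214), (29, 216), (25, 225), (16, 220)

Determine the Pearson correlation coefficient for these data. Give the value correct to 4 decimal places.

n = 6, Σx = 141, Σy = 1337, Σx² = 3551, Σy² = 298327, Σxy = 31201
nΣxy − ΣxΣy = 187206 − 188517 = -1311
nΣx² − (Σx)² = 21306 − 19881 = 1425; nΣy² − (Σy)² = 1789962 − 1787569 = 2393
r = -1311 / √(1425 × 2393) = -1311 / 1846.6253 ≈ -0.7099

-0.7099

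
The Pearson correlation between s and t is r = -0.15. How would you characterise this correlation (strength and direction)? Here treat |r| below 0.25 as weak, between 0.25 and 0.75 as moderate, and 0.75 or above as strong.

weak negative

r = -0.15 < 0 so the relationship is negative.
|r| = 0.15, which falls in the weak range.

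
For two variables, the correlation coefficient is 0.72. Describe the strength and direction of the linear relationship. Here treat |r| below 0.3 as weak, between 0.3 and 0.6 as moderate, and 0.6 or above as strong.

r = 0.72 > 0 so the relationship is positive.
|r| = 0.72, which falls in the strong range.

strong positive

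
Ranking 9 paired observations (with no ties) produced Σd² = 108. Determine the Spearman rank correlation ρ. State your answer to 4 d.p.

ρ = 1 − 6Σd² / [n(n²−1)] = 1 − 6×108 / (9×80)
  = 1 − 648/720 = 1 − 0.90000 ≈ 0.1000

0.1000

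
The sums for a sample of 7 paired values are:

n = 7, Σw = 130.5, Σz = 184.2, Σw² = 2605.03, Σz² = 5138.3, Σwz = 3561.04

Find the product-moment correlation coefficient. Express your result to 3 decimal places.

r = (nΣwz − ΣwΣz) / √[(nΣw² − (Σw)²)(nΣz² − (Σz)²)]
Numerator: 7×3561.04 − 130.5×184.2 = 889.18
Denominator: √[(18235.21 − 17030.25)(35968.1 − 33929.64)] = √[1204.96 × 2038.46] = 1567.2469
r = 889.18 / 1567.2469 ≈ 0.567

0.567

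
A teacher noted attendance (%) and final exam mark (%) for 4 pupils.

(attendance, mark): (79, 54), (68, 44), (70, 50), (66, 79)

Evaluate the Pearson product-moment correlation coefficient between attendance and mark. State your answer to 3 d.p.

-0.333

n = 4, Σx = 283, Σy = 227, Σx² = 20121, Σy² = 13593, Σxy = 15972
nΣxy − ΣxΣy = 63888 − 64241 = -353
nΣx² − (Σx)² = 80484 − 80089 = 395; nΣy² − (Σy)² = 54372 − 51529 = 2843
r = -353 / √(395 × 2843) = -353 / 1059.7099 ≈ -0.333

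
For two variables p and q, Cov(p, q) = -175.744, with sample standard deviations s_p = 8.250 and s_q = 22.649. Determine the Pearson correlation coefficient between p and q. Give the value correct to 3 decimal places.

r = Cov(p,q) / (s_p · s_q) = -175.744 / (8.250 × 22.649)
  = -175.744 / 186.8543 ≈ -0.941

-0.941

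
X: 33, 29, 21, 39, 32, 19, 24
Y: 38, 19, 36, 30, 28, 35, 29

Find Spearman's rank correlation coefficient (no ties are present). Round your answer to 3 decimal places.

Rank X: 6, 4, 2, 7, 5, 1, 3
Rank Y: 7, 1, 6, 4, 2, 5, 3
d = rank(X) − rank(Y): -1, 3, -4, 3, 3, -4, 0; Σd² = 60
ρ = 1 − 6Σd² / [n(n²−1)] = 1 − 6×60 / (7×48) = 1 − 360/336 ≈ -0.071

-0.071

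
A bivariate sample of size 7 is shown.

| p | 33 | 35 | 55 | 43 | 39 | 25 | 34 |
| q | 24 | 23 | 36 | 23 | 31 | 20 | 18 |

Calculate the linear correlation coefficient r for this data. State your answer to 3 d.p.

n = 7, Σp = 264, Σq = 175, Σp² = 10490, Σq² = 4615, Σpq = 6887
nΣpq − ΣpΣq = 48209 − 46200 = 2009
nΣp² − (Σp)² = 73430 − 69696 = 3734; nΣq² − (Σq)² = 32305 − 30625 = 1680
r = 2009 / √(3734 × 1680) = 2009 / 2504.6197 ≈ 0.802

0.802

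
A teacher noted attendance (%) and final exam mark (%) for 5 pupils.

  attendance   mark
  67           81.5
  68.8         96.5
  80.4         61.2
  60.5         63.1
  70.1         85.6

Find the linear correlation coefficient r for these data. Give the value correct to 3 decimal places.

-0.153

n = 5, Σx = 346.8, Σy = 387.9, Σx² = 24260.86, Σy² = 31008.91, Σxy = 26838.29
nΣxy − ΣxΣy = 134191.45 − 134523.72 = -332.27
nΣx² − (Σx)² = 121304.3 − 120270.24 = 1034.06; nΣy² − (Σy)² = 155044.55 − 150466.41 = 4578.14
r = -332.27 / √(1034.06 × 4578.14) = -332.27 / 2175.7921 ≈ -0.153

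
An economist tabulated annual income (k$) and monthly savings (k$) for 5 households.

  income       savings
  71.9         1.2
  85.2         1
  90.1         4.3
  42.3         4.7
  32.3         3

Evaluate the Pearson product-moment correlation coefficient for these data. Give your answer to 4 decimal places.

-0.3357

n = 5, Σx = 321.8, Σy = 14.2, Σx² = 23379.24, Σy² = 52.02, Σxy = 854.62
nΣxy − ΣxΣy = 4273.1 − 4569.56 = -296.46
nΣx² − (Σx)² = 116896.2 − 103555.24 = 13340.96; nΣy² − (Σy)² = 260.1 − 201.64 = 58.46
r = -296.46 / √(13340.96 × 58.46) = -296.46 / 883.1266 ≈ -0.3357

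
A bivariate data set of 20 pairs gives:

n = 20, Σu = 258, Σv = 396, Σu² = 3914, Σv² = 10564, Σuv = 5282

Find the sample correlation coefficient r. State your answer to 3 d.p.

0.137

r = (nΣuv − ΣuΣv) / √[(nΣu² − (Σu)²)(nΣv² − (Σv)²)]
Numerator: 20×5282 − 258×396 = 3472
Denominator: √[(78280 − 66564)(211280 − 156816)] = √[11716 × 54464] = 25260.6458
r = 3472 / 25260.6458 ≈ 0.137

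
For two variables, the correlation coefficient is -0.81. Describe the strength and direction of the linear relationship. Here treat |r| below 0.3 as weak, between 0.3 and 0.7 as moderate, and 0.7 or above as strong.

r = -0.81 < 0 so the relationship is negative.
|r| = 0.81, which falls in the strong range.

strong negative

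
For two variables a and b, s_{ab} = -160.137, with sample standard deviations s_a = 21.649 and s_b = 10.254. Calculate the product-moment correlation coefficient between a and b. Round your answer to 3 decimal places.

r = Cov(a,b) / (s_a · s_b) = -160.137 / (21.649 × 10.254)
  = -160.137 / 221.9888 ≈ -0.721

-0.721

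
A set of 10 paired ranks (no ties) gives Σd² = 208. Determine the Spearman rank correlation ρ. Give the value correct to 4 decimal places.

ρ = 1 − 6Σd² / [n(n²−1)] = 1 − 6×208 / (10×99)
  = 1 − 1248/990 = 1 − 1.26061 ≈ -0.2606

-0.2606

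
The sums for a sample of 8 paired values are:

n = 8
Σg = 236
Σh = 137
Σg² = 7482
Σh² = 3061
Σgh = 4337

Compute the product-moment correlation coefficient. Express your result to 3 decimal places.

0.485

r = (nΣgh − ΣgΣh) / √[(nΣg² − (Σg)²)(nΣh² − (Σh)²)]
Numerator: 8×4337 − 236×137 = 2364
Denominator: √[(59856 − 55696)(24488 − 18769)] = √[4160 × 5719] = 4877.6060
r = 2364 / 4877.6060 ≈ 0.485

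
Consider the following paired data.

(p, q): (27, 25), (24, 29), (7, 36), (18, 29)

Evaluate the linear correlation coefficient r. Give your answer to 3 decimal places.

n = 4, Σp = 76, Σq = 119, Σp² = 1678, Σq² = 3603, Σpq = 2145
nΣpq − ΣpΣq = 8580 − 9044 = -464
nΣp² − (Σp)² = 6712 − 5776 = 936; nΣq² − (Σq)² = 14412 − 14161 = 251
r = -464 / √(936 × 251) = -464 / 484.7020 ≈ -0.957

-0.957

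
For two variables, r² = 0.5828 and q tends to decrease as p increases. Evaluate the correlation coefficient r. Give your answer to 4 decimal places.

|r| = √0.5828 = 0.7634
The association is negative, so r = −0.7634.

-0.7634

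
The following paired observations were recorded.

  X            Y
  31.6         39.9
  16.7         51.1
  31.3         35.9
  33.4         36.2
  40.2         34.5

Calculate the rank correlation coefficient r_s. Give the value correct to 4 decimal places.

-0.7000

Rank X: 3, 1, 2, 4, 5
Rank Y: 4, 5, 2, 3, 1
d = rank(X) − rank(Y): -1, -4, 0, 1, 4; Σd² = 34
ρ = 1 − 6Σd² / [n(n²−1)] = 1 − 6×34 / (5×24) = 1 − 204/120 ≈ -0.7000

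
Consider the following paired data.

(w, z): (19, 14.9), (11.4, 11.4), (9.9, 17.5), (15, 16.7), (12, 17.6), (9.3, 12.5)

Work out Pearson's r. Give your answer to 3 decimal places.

n = 6, Σw = 76.6, Σz = 90.6, Σw² = 1044.46, Σz² = 1403.12, Σwz = 1164.26
nΣwz − ΣwΣz = 6985.56 − 6939.96 = 45.6
nΣw² − (Σw)² = 6266.76 − 5867.56 = 399.2; nΣz² − (Σz)² = 8418.72 − 8208.36 = 210.36
r = 45.6 / √(399.2 × 210.36) = 45.6 / 289.7856 ≈ 0.157

0.157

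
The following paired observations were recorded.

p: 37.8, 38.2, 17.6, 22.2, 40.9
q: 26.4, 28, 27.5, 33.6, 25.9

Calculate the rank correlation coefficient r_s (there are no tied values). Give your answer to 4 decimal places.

-0.5000

Rank p: 3, 4, 1, 2, 5
Rank q: 2, 4, 3, 5, 1
d = rank(p) − rank(q): 1, 0, -2, -3, 4; Σd² = 30
ρ = 1 − 6Σd² / [n(n²−1)] = 1 − 6×30 / (5×24) = 1 − 180/120 ≈ -0.5000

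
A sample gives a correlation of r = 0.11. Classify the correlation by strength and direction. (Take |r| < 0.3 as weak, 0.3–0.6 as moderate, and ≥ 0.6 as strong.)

r = 0.11 > 0 so the relationship is positive.
|r| = 0.11, which falls in the weak range.

weak positive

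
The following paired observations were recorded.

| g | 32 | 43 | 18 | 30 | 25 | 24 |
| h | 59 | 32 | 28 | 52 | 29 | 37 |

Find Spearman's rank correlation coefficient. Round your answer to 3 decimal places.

Rank g: 5, 6, 1, 4, 3, 2
Rank h: 6, 3, 1, 5, 2, 4
d = rank(g) − rank(h): -1, 3, 0, -1, 1, -2; Σd² = 16
ρ = 1 − 6Σd² / [n(n²−1)] = 1 − 6×16 / (6×35) = 1 − 96/210 ≈ 0.543

0.543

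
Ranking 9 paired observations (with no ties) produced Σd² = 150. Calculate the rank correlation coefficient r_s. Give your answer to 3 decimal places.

ρ = 1 − 6Σd² / [n(n²−1)] = 1 − 6×150 / (9×80)
  = 1 − 900/720 = 1 − 1.2500 ≈ -0.250

-0.250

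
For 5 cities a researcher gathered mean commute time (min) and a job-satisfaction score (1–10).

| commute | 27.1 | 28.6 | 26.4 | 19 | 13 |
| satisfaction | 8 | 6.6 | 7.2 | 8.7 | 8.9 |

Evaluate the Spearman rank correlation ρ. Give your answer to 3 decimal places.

-0.900

Rank commute: 4, 5, 3, 2, 1
Rank satisfaction: 3, 1, 2, 4, 5
d = rank(commute) − rank(satisfaction): 1, 4, 1, -2, -4; Σd² = 38
ρ = 1 − 6Σd² / [n(n²−1)] = 1 − 6×38 / (5×24) = 1 − 228/120 ≈ -0.900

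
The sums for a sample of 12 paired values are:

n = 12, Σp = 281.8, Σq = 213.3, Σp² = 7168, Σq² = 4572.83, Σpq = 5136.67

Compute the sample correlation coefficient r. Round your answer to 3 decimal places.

r = (nΣpq − ΣpΣq) / √[(nΣp² − (Σp)²)(nΣq² − (Σq)²)]
Numerator: 12×5136.67 − 281.8×213.3 = 1532.1
Denominator: √[(86016 − 79411.24)(54873.96 − 45496.89)] = √[6604.76 × 9377.07] = 7869.7711
r = 1532.1 / 7869.7711 ≈ 0.195

0.195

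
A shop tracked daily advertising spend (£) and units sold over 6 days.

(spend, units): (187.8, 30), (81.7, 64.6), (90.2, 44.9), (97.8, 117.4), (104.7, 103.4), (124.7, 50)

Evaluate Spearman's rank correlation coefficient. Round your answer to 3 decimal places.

Rank spend: 6, 1, 2, 3, 4, 5
Rank units: 1, 4, 2, 6, 5, 3
d = rank(spend) − rank(units): 5, -3, 0, -3, -1, 2; Σd² = 48
ρ = 1 − 6Σd² / [n(n²−1)] = 1 − 6×48 / (6×35) = 1 − 288/210 ≈ -0.371

-0.371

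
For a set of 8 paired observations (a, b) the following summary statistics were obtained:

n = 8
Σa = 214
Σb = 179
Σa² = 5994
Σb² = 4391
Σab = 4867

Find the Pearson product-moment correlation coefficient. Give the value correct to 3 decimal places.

r = (nΣab − ΣaΣb) / √[(nΣa² − (Σa)²)(nΣb² − (Σb)²)]
Numerator: 8×4867 − 214×179 = 630
Denominator: √[(47952 − 45796)(35128 − 32041)] = √[2156 × 3087] = 2579.8395
r = 630 / 2579.8395 ≈ 0.244

0.244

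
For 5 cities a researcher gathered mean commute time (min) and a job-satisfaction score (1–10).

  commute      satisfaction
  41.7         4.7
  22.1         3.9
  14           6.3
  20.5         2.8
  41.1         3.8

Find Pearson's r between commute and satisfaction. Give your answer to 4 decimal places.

-0.2329

n = 5, Σx = 139.4, Σy = 21.5, Σx² = 4532.76, Σy² = 99.27, Σxy = 583.96
nΣxy − ΣxΣy = 2919.8 − 2997.1 = -77.3
nΣx² − (Σx)² = 22663.8 − 19432.36 = 3231.44; nΣy² − (Σy)² = 496.35 − 462.25 = 34.1
r = -77.3 / √(3231.44 × 34.1) = -77.3 / 331.9520 ≈ -0.2329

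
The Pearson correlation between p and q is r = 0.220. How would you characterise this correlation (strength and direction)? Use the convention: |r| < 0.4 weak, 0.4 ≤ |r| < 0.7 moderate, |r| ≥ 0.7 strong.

weak positive

r = 0.220 > 0 so the relationship is positive.
|r| = 0.220, which falls in the weak range.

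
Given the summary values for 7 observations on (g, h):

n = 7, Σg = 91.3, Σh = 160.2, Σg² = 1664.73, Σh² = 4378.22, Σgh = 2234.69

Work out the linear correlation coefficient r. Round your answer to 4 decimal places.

0.2500

r = (nΣgh − ΣgΣh) / √[(nΣg² − (Σg)²)(nΣh² − (Σh)²)]
Numerator: 7×2234.69 − 91.3×160.2 = 1016.57
Denominator: √[(11653.11 − 8335.69)(30647.54 − 25664.04)] = √[3317.42 × 4983.5] = 4066.0008
r = 1016.57 / 4066.0008 ≈ 0.2500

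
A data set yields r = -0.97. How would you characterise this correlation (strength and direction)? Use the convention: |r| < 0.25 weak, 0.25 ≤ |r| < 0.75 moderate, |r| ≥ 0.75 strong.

strong negative

r = -0.97 < 0 so the relationship is negative.
|r| = 0.97, which falls in the strong range.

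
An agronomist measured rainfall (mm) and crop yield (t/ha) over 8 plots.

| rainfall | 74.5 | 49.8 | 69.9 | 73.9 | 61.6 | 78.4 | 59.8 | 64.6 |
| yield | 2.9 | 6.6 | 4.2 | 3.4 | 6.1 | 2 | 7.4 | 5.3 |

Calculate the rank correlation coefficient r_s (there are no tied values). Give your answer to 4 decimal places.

Rank rainfall: 7, 1, 5, 6, 3, 8, 2, 4
Rank yield: 2, 7, 4, 3, 6, 1, 8, 5
d = rank(rainfall) − rank(yield): 5, -6, 1, 3, -3, 7, -6, -1; Σd² = 166
ρ = 1 − 6Σd² / [n(n²−1)] = 1 − 6×166 / (8×63) = 1 − 996/504 ≈ -0.9762

-0.9762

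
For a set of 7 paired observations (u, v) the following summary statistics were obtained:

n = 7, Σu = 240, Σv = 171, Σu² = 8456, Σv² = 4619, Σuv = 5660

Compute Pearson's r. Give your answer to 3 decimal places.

r = (nΣuv − ΣuΣv) / √[(nΣu² − (Σu)²)(nΣv² − (Σv)²)]
Numerator: 7×5660 − 240×171 = -1420
Denominator: √[(59192 − 57600)(32333 − 29241)] = √[1592 × 3092] = 2218.6627
r = -1420 / 2218.6627 ≈ -0.640

-0.640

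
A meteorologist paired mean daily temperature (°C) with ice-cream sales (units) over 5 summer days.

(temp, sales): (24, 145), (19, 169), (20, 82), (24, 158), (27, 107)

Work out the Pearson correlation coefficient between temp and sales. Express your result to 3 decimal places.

n = 5, Σx = 114, Σy = 661, Σx² = 2642, Σy² = 92723, Σxy = 15012
nΣxy − ΣxΣy = 75060 − 75354 = -294
nΣx² − (Σx)² = 13210 − 12996 = 214; nΣy² − (Σy)² = 463615 − 436921 = 26694
r = -294 / √(214 × 26694) = -294 / 2390.0870 ≈ -0.123

-0.123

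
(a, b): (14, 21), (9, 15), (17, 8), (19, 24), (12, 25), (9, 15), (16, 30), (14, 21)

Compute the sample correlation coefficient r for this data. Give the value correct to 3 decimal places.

n = 8, Σa = 110, Σb = 159, Σa² = 1604, Σb² = 3497, Σab = 2230
nΣab − ΣaΣb = 17840 − 17490 = 350
nΣa² − (Σa)² = 12832 − 12100 = 732; nΣb² − (Σb)² = 27976 − 25281 = 2695
r = 350 / √(732 × 2695) = 350 / 1404.5426 ≈ 0.249

0.249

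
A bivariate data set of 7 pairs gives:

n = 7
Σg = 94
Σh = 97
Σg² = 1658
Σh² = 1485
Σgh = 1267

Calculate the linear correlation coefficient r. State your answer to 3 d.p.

r = (nΣgh − ΣgΣh) / √[(nΣg² − (Σg)²)(nΣh² − (Σh)²)]
Numerator: 7×1267 − 94×97 = -249
Denominator: √[(11606 − 8836)(10395 − 9409)] = √[2770 × 986] = 1652.6403
r = -249 / 1652.6403 ≈ -0.151

-0.151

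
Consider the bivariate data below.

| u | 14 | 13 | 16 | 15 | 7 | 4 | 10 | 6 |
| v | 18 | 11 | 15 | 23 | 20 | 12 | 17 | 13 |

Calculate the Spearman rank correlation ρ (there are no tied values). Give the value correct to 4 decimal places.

0.3810

Rank u: 6, 5, 8, 7, 3, 1, 4, 2
Rank v: 6, 1, 4, 8, 7, 2, 5, 3
d = rank(u) − rank(v): 0, 4, 4, -1, -4, -1, -1, -1; Σd² = 52
ρ = 1 − 6Σd² / [n(n²−1)] = 1 − 6×52 / (8×63) = 1 − 312/504 ≈ 0.3810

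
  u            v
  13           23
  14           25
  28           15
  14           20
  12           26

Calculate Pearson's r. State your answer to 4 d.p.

-0.8879

n = 5, Σu = 81, Σv = 109, Σu² = 1489, Σv² = 2455, Σuv = 1661
nΣuv − ΣuΣv = 8305 − 8829 = -524
nΣu² − (Σu)² = 7445 − 6561 = 884; nΣv² − (Σv)² = 12275 − 11881 = 394
r = -524 / √(884 × 394) = -524 / 590.1661 ≈ -0.8879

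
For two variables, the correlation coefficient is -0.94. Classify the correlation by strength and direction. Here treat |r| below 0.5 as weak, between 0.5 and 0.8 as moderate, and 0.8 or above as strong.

r = -0.94 < 0 so the relationship is negative.
|r| = 0.94, which falls in the strong range.

strong negative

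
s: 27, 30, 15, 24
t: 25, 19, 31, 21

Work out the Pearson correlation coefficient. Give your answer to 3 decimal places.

-0.875

n = 4, Σs = 96, Σt = 96, Σs² = 2430, Σt² = 2388, Σst = 2214
nΣst − ΣsΣt = 8856 − 9216 = -360
nΣs² − (Σs)² = 9720 − 9216 = 504; nΣt² − (Σt)² = 9552 − 9216 = 336
r = -360 / √(504 × 336) = -360 / 411.5143 ≈ -0.875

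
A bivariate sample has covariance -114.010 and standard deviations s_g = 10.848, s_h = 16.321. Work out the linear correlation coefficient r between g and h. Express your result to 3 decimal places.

r = Cov(g,h) / (s_g · s_h) = -114.010 / (10.848 × 16.321)
  = -114.010 / 177.0502 ≈ -0.644

-0.644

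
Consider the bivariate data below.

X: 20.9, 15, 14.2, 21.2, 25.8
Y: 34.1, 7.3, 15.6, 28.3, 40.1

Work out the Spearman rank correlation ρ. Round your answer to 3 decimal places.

Rank X: 3, 2, 1, 4, 5
Rank Y: 4, 1, 2, 3, 5
d = rank(X) − rank(Y): -1, 1, -1, 1, 0; Σd² = 4
ρ = 1 − 6Σd² / [n(n²−1)] = 1 − 6×4 / (5×24) = 1 − 24/120 ≈ 0.800

0.800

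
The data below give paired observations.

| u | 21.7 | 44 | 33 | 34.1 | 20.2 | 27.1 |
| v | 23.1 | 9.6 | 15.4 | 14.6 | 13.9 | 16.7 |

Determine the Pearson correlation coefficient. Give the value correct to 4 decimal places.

n = 6, Σu = 180.1, Σv = 93.3, Σu² = 5801.15, Σv² = 1548.19, Σuv = 2663.08
nΣuv − ΣuΣv = 15978.48 − 16803.33 = -824.85
nΣu² − (Σu)² = 34806.9 − 32436.01 = 2370.89; nΣv² − (Σv)² = 9289.14 − 8704.89 = 584.25
r = -824.85 / √(2370.89 × 584.25) = -824.85 / 1176.9420 ≈ -0.7008

-0.7008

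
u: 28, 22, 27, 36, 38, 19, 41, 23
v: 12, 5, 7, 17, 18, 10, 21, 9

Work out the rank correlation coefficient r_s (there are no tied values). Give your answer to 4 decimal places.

Rank u: 5, 2, 4, 6, 7, 1, 8, 3
Rank v: 5, 1, 2, 6, 7, 4, 8, 3
d = rank(u) − rank(v): 0, 1, 2, 0, 0, -3, 0, 0; Σd² = 14
ρ = 1 − 6Σd² / [n(n²−1)] = 1 − 6×14 / (8×63) = 1 − 84/504 ≈ 0.8333

0.8333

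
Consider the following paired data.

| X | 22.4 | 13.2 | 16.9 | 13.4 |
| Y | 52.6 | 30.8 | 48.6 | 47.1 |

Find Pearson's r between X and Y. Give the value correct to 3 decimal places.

0.699

n = 4, ΣX = 65.9, ΣY = 179.1, ΣX² = 1141.17, ΣY² = 8295.77, ΣXY = 3037.28
nΣXY − ΣXΣY = 12149.12 − 11802.69 = 346.43
nΣX² − (ΣX)² = 4564.68 − 4342.81 = 221.87; nΣY² − (ΣY)² = 33183.08 − 32076.81 = 1106.27
r = 346.43 / √(221.87 × 1106.27) = 346.43 / 495.4272 ≈ 0.699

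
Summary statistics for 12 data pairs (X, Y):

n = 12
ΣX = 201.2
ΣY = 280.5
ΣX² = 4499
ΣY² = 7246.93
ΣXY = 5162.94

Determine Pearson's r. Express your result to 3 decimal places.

r = (nΣXY − ΣXΣY) / √[(nΣX² − (ΣX)²)(nΣY² − (ΣY)²)]
Numerator: 12×5162.94 − 201.2×280.5 = 5518.68
Denominator: √[(53988 − 40481.44)(86963.16 − 78680.25)] = √[13506.56 × 8282.91] = 10577.0327
r = 5518.68 / 10577.0327 ≈ 0.522

0.522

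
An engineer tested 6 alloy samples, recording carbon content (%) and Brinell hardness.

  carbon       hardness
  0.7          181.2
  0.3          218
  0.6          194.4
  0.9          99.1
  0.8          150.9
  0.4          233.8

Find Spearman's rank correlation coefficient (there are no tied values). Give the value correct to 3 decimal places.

Rank carbon: 4, 1, 3, 6, 5, 2
Rank hardness: 3, 5, 4, 1, 2, 6
d = rank(carbon) − rank(hardness): 1, -4, -1, 5, 3, -4; Σd² = 68
ρ = 1 − 6Σd² / [n(n²−1)] = 1 − 6×68 / (6×35) = 1 − 408/210 ≈ -0.943

-0.943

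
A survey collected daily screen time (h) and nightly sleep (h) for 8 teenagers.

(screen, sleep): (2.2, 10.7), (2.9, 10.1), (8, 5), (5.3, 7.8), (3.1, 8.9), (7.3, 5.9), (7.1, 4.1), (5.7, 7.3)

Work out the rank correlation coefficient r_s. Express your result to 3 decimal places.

Rank screen: 1, 2, 8, 4, 3, 7, 6, 5
Rank sleep: 8, 7, 2, 5, 6, 3, 1, 4
d = rank(screen) − rank(sleep): -7, -5, 6, -1, -3, 4, 5, 1; Σd² = 162
ρ = 1 − 6Σd² / [n(n²−1)] = 1 − 6×162 / (8×63) = 1 − 972/504 ≈ -0.929

-0.929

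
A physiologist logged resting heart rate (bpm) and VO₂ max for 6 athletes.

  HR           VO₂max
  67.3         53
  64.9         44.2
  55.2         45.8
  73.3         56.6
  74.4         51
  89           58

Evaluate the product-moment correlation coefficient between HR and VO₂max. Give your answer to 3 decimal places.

0.808

n = 6, Σx = 424.1, Σy = 308.6, Σx² = 30617.59, Σy² = 16028.84, Σxy = 22068.82
nΣxy − ΣxΣy = 132412.92 − 130877.26 = 1535.66
nΣx² − (Σx)² = 183705.54 − 179860.81 = 3844.73; nΣy² − (Σy)² = 96173.04 − 95233.96 = 939.08
r = 1535.66 / √(3844.73 × 939.08) = 1535.66 / 1900.1340 ≈ 0.808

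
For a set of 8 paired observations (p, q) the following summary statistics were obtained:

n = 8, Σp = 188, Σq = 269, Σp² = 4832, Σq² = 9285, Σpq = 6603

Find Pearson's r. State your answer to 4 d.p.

0.8933

r = (nΣpq − ΣpΣq) / √[(nΣp² − (Σp)²)(nΣq² − (Σq)²)]
Numerator: 8×6603 − 188×269 = 2252
Denominator: √[(38656 − 35344)(74280 − 72361)] = √[3312 × 1919] = 2521.0569
r = 2252 / 2521.0569 ≈ 0.8933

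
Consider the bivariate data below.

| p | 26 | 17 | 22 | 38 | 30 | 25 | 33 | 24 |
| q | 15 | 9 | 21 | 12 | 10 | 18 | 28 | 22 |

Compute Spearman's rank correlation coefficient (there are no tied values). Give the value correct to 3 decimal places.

Rank p: 5, 1, 2, 8, 6, 4, 7, 3
Rank q: 4, 1, 6, 3, 2, 5, 8, 7
d = rank(p) − rank(q): 1, 0, -4, 5, 4, -1, -1, -4; Σd² = 76
ρ = 1 − 6Σd² / [n(n²−1)] = 1 − 6×76 / (8×63) = 1 − 456/504 ≈ 0.095

0.095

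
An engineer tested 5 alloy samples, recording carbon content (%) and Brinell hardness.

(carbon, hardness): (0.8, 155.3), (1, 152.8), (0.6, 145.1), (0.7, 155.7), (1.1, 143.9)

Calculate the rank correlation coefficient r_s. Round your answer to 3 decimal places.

-0.400

Rank carbon: 3, 4, 1, 2, 5
Rank hardness: 4, 3, 2, 5, 1
d = rank(carbon) − rank(hardness): -1, 1, -1, -3, 4; Σd² = 28
ρ = 1 − 6Σd² / [n(n²−1)] = 1 − 6×28 / (5×24) = 1 − 168/120 ≈ -0.400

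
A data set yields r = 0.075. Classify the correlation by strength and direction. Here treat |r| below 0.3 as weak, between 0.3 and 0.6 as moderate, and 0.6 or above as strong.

r = 0.075 > 0 so the relationship is positive.
|r| = 0.075, which falls in the weak range.

weak positive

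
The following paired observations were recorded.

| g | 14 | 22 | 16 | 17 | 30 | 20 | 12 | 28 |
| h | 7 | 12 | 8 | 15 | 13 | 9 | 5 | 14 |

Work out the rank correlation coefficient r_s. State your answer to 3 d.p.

Rank g: 2, 6, 3, 4, 8, 5, 1, 7
Rank h: 2, 5, 3, 8, 6, 4, 1, 7
d = rank(g) − rank(h): 0, 1, 0, -4, 2, 1, 0, 0; Σd² = 22
ρ = 1 − 6Σd² / [n(n²−1)] = 1 − 6×22 / (8×63) = 1 − 132/504 ≈ 0.738

0.738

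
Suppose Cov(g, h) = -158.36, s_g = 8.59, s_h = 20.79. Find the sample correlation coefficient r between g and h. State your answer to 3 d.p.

r = Cov(g,h) / (s_g · s_h) = -158.36 / (8.59 × 20.79)
  = -158.36 / 178.5861 ≈ -0.887

-0.887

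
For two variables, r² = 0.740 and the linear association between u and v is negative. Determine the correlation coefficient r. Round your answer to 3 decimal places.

|r| = √0.740 = 0.860
The association is negative, so r = −0.860.

-0.860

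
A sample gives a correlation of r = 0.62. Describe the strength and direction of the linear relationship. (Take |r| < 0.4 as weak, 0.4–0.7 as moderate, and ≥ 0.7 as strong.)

r = 0.62 > 0 so the relationship is positive.
|r| = 0.62, which falls in the moderate range.

moderate positive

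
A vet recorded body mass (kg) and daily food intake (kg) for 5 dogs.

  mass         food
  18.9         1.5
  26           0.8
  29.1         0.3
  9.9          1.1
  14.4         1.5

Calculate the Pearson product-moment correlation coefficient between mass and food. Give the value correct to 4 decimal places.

n = 5, Σx = 98.3, Σy = 5.2, Σx² = 2185.39, Σy² = 6.44, Σxy = 90.37
nΣxy − ΣxΣy = 451.85 − 511.16 = -59.31
nΣx² − (Σx)² = 10926.95 − 9662.89 = 1264.06; nΣy² − (Σy)² = 32.2 − 27.04 = 5.16
r = -59.31 / √(1264.06 × 5.16) = -59.31 / 80.7623 ≈ -0.7344

-0.7344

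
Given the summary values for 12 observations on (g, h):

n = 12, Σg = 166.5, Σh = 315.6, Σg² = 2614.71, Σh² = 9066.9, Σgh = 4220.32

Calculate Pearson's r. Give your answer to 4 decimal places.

r = (nΣgh − ΣgΣh) / √[(nΣg² − (Σg)²)(nΣh² − (Σh)²)]
Numerator: 12×4220.32 − 166.5×315.6 = -1903.56
Denominator: √[(31376.52 − 27722.25)(108802.8 − 99603.36)] = √[3654.27 × 9199.44] = 5798.0374
r = -1903.56 / 5798.0374 ≈ -0.3283

-0.3283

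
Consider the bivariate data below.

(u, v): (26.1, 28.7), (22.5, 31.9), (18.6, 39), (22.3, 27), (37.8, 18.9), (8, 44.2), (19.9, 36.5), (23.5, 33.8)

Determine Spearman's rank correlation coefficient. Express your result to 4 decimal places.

-0.8333

Rank u: 7, 5, 2, 4, 8, 1, 3, 6
Rank v: 3, 4, 7, 2, 1, 8, 6, 5
d = rank(u) − rank(v): 4, 1, -5, 2, 7, -7, -3, 1; Σd² = 154
ρ = 1 − 6Σd² / [n(n²−1)] = 1 − 6×154 / (8×63) = 1 − 924/504 ≈ -0.8333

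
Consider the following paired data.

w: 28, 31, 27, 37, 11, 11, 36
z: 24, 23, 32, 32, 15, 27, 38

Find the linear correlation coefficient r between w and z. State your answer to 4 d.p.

0.6649

n = 7, Σw = 181, Σz = 191, Σw² = 5381, Σz² = 5551, Σwz = 5263
nΣwz − ΣwΣz = 36841 − 34571 = 2270
nΣw² − (Σw)² = 37667 − 32761 = 4906; nΣz² − (Σz)² = 38857 − 36481 = 2376
r = 2270 / √(4906 × 2376) = 2270 / 3414.1845 ≈ 0.6649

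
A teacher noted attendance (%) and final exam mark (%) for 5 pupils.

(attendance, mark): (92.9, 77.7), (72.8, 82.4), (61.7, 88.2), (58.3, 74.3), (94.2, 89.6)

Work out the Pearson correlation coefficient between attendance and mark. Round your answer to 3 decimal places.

n = 5, Σx = 379.9, Σy = 412.2, Σx² = 30009.67, Σy² = 34154.94, Σxy = 31431
nΣxy − ΣxΣy = 157155 − 156594.78 = 560.22
nΣx² − (Σx)² = 150048.35 − 144324.01 = 5724.34; nΣy² − (Σy)² = 170774.7 − 169908.84 = 865.86
r = 560.22 / √(5724.34 × 865.86) = 560.22 / 2226.3147 ≈ 0.252

0.252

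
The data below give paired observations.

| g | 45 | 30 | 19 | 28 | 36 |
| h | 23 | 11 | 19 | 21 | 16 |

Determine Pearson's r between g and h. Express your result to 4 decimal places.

n = 5, Σg = 158, Σh = 90, Σg² = 5366, Σh² = 1708, Σgh = 2890
nΣgh − ΣgΣh = 14450 − 14220 = 230
nΣg² − (Σg)² = 26830 − 24964 = 1866; nΣh² − (Σh)² = 8540 − 8100 = 440
r = 230 / √(1866 × 440) = 230 / 906.1126 ≈ 0.2538

0.2538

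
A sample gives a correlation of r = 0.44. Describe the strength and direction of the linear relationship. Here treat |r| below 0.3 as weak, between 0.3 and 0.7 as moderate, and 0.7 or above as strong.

moderate positive

r = 0.44 > 0 so the relationship is positive.
|r| = 0.44, which falls in the moderate range.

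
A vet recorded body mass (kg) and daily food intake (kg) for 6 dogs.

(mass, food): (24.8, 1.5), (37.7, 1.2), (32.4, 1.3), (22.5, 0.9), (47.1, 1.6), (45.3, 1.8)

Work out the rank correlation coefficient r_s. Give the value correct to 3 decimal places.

Rank mass: 2, 4, 3, 1, 6, 5
Rank food: 4, 2, 3, 1, 5, 6
d = rank(mass) − rank(food): -2, 2, 0, 0, 1, -1; Σd² = 10
ρ = 1 − 6Σd² / [n(n²−1)] = 1 − 6×10 / (6×35) = 1 − 60/210 ≈ 0.714

0.714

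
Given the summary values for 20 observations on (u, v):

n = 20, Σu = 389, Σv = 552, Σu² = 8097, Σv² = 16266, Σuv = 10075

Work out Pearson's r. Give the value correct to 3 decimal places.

r = (nΣuv − ΣuΣv) / √[(nΣu² − (Σu)²)(nΣv² − (Σv)²)]
Numerator: 20×10075 − 389×552 = -13228
Denominator: √[(161940 − 151321)(325320 − 304704)] = √[10619 × 20616] = 14795.9895
r = -13228 / 14795.9895 ≈ -0.894

-0.894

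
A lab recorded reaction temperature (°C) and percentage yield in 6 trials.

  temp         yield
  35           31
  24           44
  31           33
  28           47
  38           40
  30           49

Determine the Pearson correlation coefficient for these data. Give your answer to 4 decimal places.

n = 6, Σx = 186, Σy = 244, Σx² = 5890, Σy² = 10196, Σxy = 7470
nΣxy − ΣxΣy = 44820 − 45384 = -564
nΣx² − (Σx)² = 35340 − 34596 = 744; nΣy² − (Σy)² = 61176 − 59536 = 1640
r = -564 / √(744 × 1640) = -564 / 1104.6085 ≈ -0.5106

-0.5106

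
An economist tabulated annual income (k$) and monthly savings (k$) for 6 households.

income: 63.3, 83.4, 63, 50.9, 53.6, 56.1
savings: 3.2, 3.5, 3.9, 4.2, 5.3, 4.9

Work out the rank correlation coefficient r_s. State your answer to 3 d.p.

-0.771

Rank income: 5, 6, 4, 1, 2, 3
Rank savings: 1, 2, 3, 4, 6, 5
d = rank(income) − rank(savings): 4, 4, 1, -3, -4, -2; Σd² = 62
ρ = 1 − 6Σd² / [n(n²−1)] = 1 − 6×62 / (6×35) = 1 − 372/210 ≈ -0.771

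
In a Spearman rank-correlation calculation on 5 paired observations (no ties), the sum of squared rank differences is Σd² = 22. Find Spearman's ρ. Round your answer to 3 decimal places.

-0.100

ρ = 1 − 6Σd² / [n(n²−1)] = 1 − 6×22 / (5×24)
  = 1 − 132/120 = 1 − 1.1000 ≈ -0.100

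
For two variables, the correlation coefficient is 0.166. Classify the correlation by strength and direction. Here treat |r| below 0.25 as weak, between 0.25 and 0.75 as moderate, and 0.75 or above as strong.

weak positive

r = 0.166 > 0 so the relationship is positive.
|r| = 0.166, which falls in the weak range.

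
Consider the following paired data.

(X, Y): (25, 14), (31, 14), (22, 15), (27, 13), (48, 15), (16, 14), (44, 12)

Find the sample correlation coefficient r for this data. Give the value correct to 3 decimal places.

-0.195

n = 7, ΣX = 213, ΣY = 97, ΣX² = 7295, ΣY² = 1351, ΣXY = 2937
nΣXY − ΣXΣY = 20559 − 20661 = -102
nΣX² − (ΣX)² = 51065 − 45369 = 5696; nΣY² − (ΣY)² = 9457 − 9409 = 48
r = -102 / √(5696 × 48) = -102 / 522.8843 ≈ -0.195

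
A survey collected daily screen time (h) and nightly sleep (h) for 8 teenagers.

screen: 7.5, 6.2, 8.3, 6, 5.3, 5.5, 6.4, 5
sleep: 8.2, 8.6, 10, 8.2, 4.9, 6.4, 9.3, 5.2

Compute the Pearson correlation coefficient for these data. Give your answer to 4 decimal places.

n = 8, Σx = 50.2, Σy = 60.8, Σx² = 323.88, Σy² = 486.94, Σxy = 393.71
nΣxy − ΣxΣy = 3149.68 − 3052.16 = 97.52
nΣx² − (Σx)² = 2591.04 − 2520.04 = 71; nΣy² − (Σy)² = 3895.52 − 3696.64 = 198.88
r = 97.52 / √(71 × 198.88) = 97.52 / 118.8296 ≈ 0.8207

0.8207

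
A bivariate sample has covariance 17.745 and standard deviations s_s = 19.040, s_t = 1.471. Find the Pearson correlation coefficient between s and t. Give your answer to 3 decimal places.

0.634

r = Cov(s,t) / (s_s · s_t) = 17.745 / (19.040 × 1.471)
  = 17.745 / 28.0078 ≈ 0.634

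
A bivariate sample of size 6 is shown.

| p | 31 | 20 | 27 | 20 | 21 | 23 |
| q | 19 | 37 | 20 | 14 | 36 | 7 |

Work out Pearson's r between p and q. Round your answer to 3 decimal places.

-0.305

n = 6, Σp = 142, Σq = 133, Σp² = 3460, Σq² = 3671, Σpq = 3066
nΣpq − ΣpΣq = 18396 − 18886 = -490
nΣp² − (Σp)² = 20760 − 20164 = 596; nΣq² − (Σq)² = 22026 − 17689 = 4337
r = -490 / √(596 × 4337) = -490 / 1607.7475 ≈ -0.305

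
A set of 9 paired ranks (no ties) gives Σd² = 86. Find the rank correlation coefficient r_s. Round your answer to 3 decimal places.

0.283

ρ = 1 − 6Σd² / [n(n²−1)] = 1 − 6×86 / (9×80)
  = 1 − 516/720 = 1 − 0.7167 ≈ 0.283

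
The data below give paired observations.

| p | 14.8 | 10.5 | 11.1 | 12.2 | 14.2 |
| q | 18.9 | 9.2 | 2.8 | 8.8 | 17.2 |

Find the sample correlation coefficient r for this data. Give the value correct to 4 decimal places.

n = 5, Σp = 62.8, Σq = 56.9, Σp² = 802.98, Σq² = 822.97, Σpq = 759
nΣpq − ΣpΣq = 3795 − 3573.32 = 221.68
nΣp² − (Σp)² = 4014.9 − 3943.84 = 71.06; nΣq² − (Σq)² = 4114.85 − 3237.61 = 877.24
r = 221.68 / √(71.06 × 877.24) = 221.68 / 249.6731 ≈ 0.8879

0.8879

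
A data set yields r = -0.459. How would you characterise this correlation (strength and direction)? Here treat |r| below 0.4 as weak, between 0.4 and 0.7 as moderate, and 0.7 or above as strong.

moderate negative

r = -0.459 < 0 so the relationship is negative.
|r| = 0.459, which falls in the moderate range.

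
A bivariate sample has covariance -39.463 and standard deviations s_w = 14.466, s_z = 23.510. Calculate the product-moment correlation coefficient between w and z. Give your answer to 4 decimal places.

r = Cov(w,z) / (s_w · s_z) = -39.463 / (14.466 × 23.510)
  = -39.463 / 340.0957 ≈ -0.1160

-0.1160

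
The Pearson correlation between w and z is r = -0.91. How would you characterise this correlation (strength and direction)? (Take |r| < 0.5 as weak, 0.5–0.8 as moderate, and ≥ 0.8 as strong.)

strong negative

r = -0.91 < 0 so the relationship is negative.
|r| = 0.91, which falls in the strong range.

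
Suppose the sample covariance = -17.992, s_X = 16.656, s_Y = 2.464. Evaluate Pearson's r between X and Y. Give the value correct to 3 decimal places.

-0.438

r = Cov(X,Y) / (s_X · s_Y) = -17.992 / (16.656 × 2.464)
  = -17.992 / 41.0404 ≈ -0.438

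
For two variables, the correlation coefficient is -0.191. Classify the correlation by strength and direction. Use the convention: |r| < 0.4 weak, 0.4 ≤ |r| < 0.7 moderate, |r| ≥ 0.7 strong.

r = -0.191 < 0 so the relationship is negative.
|r| = 0.191, which falls in the weak range.

weak negative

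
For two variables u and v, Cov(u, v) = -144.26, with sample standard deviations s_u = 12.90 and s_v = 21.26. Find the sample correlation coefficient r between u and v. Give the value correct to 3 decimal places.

-0.526

r = Cov(u,v) / (s_u · s_v) = -144.26 / (12.90 × 21.26)
  = -144.26 / 274.2540 ≈ -0.526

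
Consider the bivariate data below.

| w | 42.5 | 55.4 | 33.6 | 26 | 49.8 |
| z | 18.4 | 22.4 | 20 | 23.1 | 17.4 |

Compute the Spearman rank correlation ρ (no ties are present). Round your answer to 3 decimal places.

-0.400

Rank w: 3, 5, 2, 1, 4
Rank z: 2, 4, 3, 5, 1
d = rank(w) − rank(z): 1, 1, -1, -4, 3; Σd² = 28
ρ = 1 − 6Σd² / [n(n²−1)] = 1 − 6×28 / (5×24) = 1 − 168/120 ≈ -0.400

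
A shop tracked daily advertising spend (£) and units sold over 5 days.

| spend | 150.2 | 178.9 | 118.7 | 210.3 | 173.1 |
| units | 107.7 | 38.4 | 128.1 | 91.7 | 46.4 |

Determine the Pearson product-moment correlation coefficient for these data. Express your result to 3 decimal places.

-0.560

n = 5, Σx = 831.2, Σy = 412.3, Σx² = 142844.64, Σy² = 40045.31, Σxy = 65568.12
nΣxy − ΣxΣy = 327840.6 − 342703.76 = -14863.16
nΣx² − (Σx)² = 714223.2 − 690893.44 = 23329.76; nΣy² − (Σy)² = 200226.55 − 169991.29 = 30235.26
r = -14863.16 / √(23329.76 × 30235.26) = -14863.16 / 26559.0165 ≈ -0.560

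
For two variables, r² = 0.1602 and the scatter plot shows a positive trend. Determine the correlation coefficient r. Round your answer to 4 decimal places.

|r| = √0.1602 = 0.4002
The association is positive, so r = 0.4002.

0.4002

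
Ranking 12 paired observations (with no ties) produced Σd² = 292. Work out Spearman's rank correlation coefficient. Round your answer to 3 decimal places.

-0.021

ρ = 1 − 6Σd² / [n(n²−1)] = 1 − 6×292 / (12×143)
  = 1 − 1752/1716 = 1 − 1.0210 ≈ -0.021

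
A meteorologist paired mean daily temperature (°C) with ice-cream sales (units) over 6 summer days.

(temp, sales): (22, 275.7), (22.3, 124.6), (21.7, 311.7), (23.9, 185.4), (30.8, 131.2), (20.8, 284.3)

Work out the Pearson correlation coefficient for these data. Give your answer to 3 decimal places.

-0.641

n = 6, Σx = 141.5, Σy = 1312.9, Σx² = 3404.67, Σy² = 321105.63, Σxy = 29993.33
nΣxy − ΣxΣy = 179959.98 − 185775.35 = -5815.37
nΣx² − (Σx)² = 20428.02 − 20022.25 = 405.77; nΣy² − (Σy)² = 1926633.78 − 1723706.41 = 202927.37
r = -5815.37 / √(405.77 × 202927.37) = -5815.37 / 9074.2404 ≈ -0.641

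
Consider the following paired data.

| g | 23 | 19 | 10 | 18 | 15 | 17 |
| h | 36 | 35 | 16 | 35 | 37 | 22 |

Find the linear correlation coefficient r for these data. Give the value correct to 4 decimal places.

n = 6, Σg = 102, Σh = 181, Σg² = 1828, Σh² = 5855, Σgh = 3212
nΣgh − ΣgΣh = 19272 − 18462 = 810
nΣg² − (Σg)² = 10968 − 10404 = 564; nΣh² − (Σh)² = 35130 − 32761 = 2369
r = 810 / √(564 × 2369) = 810 / 1155.9048 ≈ 0.7007

0.7007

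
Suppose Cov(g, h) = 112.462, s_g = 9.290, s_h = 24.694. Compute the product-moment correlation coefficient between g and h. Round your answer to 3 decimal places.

r = Cov(g,h) / (s_g · s_h) = 112.462 / (9.290 × 24.694)
  = 112.462 / 229.4073 ≈ 0.490

0.490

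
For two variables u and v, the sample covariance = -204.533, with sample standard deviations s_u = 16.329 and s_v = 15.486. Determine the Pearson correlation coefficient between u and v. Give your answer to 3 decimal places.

r = Cov(u,v) / (s_u · s_v) = -204.533 / (16.329 × 15.486)
  = -204.533 / 252.8709 ≈ -0.809

-0.809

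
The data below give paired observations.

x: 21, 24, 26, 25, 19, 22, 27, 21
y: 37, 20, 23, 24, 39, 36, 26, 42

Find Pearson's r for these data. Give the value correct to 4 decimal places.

-0.8404

n = 8, Σx = 185, Σy = 247, Σx² = 4333, Σy² = 8131, Σxy = 5572
nΣxy − ΣxΣy = 44576 − 45695 = -1119
nΣx² − (Σx)² = 34664 − 34225 = 439; nΣy² − (Σy)² = 65048 − 61009 = 4039
r = -1119 / √(439 × 4039) = -1119 / 1331.5859 ≈ -0.8404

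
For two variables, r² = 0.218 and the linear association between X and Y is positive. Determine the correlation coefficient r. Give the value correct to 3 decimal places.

|r| = √0.218 = 0.467
The association is positive, so r = 0.467.

0.467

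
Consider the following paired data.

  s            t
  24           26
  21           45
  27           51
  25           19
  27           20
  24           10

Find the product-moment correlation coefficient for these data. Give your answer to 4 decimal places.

-0.0941

n = 6, Σs = 148, Σt = 171, Σs² = 3676, Σt² = 6163, Σst = 4201
nΣst − ΣsΣt = 25206 − 25308 = -102
nΣs² − (Σs)² = 22056 − 21904 = 152; nΣt² − (Σt)² = 36978 − 29241 = 7737
r = -102 / √(152 × 7737) = -102 / 1084.4464 ≈ -0.0941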